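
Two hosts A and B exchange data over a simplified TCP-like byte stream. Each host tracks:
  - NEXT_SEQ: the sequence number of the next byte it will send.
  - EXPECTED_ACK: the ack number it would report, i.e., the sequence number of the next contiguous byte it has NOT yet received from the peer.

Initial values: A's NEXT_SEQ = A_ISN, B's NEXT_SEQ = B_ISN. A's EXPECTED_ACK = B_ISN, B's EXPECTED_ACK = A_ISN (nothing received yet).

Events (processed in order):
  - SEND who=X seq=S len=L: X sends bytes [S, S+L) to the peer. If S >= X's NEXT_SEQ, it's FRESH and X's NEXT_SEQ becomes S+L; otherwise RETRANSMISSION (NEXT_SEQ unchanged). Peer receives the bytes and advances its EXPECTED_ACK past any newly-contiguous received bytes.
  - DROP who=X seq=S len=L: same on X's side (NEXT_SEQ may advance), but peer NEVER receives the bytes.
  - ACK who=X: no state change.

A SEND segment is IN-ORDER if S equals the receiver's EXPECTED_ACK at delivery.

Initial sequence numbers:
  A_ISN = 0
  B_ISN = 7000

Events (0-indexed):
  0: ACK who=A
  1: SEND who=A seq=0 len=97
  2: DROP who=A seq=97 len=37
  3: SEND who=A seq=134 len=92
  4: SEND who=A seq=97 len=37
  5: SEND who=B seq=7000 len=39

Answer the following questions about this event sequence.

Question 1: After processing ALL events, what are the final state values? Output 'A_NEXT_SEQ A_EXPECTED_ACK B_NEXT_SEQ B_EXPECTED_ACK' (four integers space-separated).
Answer: 226 7039 7039 226

Derivation:
After event 0: A_seq=0 A_ack=7000 B_seq=7000 B_ack=0
After event 1: A_seq=97 A_ack=7000 B_seq=7000 B_ack=97
After event 2: A_seq=134 A_ack=7000 B_seq=7000 B_ack=97
After event 3: A_seq=226 A_ack=7000 B_seq=7000 B_ack=97
After event 4: A_seq=226 A_ack=7000 B_seq=7000 B_ack=226
After event 5: A_seq=226 A_ack=7039 B_seq=7039 B_ack=226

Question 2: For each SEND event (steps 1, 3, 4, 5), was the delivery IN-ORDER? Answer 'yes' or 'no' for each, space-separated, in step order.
Step 1: SEND seq=0 -> in-order
Step 3: SEND seq=134 -> out-of-order
Step 4: SEND seq=97 -> in-order
Step 5: SEND seq=7000 -> in-order

Answer: yes no yes yes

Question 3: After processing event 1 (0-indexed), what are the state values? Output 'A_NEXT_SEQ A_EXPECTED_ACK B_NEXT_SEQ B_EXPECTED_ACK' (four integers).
After event 0: A_seq=0 A_ack=7000 B_seq=7000 B_ack=0
After event 1: A_seq=97 A_ack=7000 B_seq=7000 B_ack=97

97 7000 7000 97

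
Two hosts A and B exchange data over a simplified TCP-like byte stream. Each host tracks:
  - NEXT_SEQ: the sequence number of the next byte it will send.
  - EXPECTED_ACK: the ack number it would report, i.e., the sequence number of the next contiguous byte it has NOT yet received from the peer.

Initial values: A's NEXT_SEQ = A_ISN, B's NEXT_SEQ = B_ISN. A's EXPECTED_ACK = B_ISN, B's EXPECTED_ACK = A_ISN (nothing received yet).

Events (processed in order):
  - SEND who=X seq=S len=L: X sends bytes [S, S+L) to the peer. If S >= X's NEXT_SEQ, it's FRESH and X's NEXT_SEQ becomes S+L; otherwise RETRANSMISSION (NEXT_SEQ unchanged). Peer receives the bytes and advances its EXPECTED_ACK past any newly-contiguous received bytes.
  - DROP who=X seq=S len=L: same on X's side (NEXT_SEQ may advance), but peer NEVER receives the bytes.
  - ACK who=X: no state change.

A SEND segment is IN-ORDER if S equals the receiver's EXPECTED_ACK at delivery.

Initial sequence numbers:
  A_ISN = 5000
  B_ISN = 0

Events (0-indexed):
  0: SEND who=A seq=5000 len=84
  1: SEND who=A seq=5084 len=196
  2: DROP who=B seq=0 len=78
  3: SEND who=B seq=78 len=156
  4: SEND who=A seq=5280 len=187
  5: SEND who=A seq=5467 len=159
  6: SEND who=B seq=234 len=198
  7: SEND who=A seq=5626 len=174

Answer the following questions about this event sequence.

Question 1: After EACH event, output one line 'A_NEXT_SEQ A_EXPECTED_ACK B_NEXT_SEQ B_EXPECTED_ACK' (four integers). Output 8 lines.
5084 0 0 5084
5280 0 0 5280
5280 0 78 5280
5280 0 234 5280
5467 0 234 5467
5626 0 234 5626
5626 0 432 5626
5800 0 432 5800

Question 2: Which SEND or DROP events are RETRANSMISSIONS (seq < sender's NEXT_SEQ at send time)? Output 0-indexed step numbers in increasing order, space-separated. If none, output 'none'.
Answer: none

Derivation:
Step 0: SEND seq=5000 -> fresh
Step 1: SEND seq=5084 -> fresh
Step 2: DROP seq=0 -> fresh
Step 3: SEND seq=78 -> fresh
Step 4: SEND seq=5280 -> fresh
Step 5: SEND seq=5467 -> fresh
Step 6: SEND seq=234 -> fresh
Step 7: SEND seq=5626 -> fresh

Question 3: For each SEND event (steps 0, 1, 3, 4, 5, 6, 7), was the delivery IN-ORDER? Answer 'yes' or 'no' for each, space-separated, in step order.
Answer: yes yes no yes yes no yes

Derivation:
Step 0: SEND seq=5000 -> in-order
Step 1: SEND seq=5084 -> in-order
Step 3: SEND seq=78 -> out-of-order
Step 4: SEND seq=5280 -> in-order
Step 5: SEND seq=5467 -> in-order
Step 6: SEND seq=234 -> out-of-order
Step 7: SEND seq=5626 -> in-order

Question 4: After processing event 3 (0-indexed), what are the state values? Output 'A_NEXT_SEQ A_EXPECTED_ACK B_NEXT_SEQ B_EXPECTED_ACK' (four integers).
After event 0: A_seq=5084 A_ack=0 B_seq=0 B_ack=5084
After event 1: A_seq=5280 A_ack=0 B_seq=0 B_ack=5280
After event 2: A_seq=5280 A_ack=0 B_seq=78 B_ack=5280
After event 3: A_seq=5280 A_ack=0 B_seq=234 B_ack=5280

5280 0 234 5280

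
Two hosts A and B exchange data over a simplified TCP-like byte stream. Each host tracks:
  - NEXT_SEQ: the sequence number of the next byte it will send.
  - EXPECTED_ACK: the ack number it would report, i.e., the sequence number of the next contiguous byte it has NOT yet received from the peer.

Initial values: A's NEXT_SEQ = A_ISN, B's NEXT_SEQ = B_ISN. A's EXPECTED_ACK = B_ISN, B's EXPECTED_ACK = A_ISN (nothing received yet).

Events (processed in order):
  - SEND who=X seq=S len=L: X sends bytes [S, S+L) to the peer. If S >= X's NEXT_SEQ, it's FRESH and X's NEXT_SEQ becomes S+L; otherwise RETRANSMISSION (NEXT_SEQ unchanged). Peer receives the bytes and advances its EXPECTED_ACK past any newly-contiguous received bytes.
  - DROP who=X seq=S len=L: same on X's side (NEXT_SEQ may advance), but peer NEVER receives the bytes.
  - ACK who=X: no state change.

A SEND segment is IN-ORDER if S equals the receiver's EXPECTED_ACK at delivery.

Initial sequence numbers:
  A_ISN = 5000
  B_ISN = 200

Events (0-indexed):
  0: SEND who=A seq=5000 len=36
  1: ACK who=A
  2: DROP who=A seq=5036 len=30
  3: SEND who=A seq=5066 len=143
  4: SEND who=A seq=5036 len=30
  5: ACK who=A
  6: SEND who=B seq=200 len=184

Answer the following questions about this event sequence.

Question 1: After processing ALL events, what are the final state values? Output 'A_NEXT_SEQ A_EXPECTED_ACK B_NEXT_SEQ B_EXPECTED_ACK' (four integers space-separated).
Answer: 5209 384 384 5209

Derivation:
After event 0: A_seq=5036 A_ack=200 B_seq=200 B_ack=5036
After event 1: A_seq=5036 A_ack=200 B_seq=200 B_ack=5036
After event 2: A_seq=5066 A_ack=200 B_seq=200 B_ack=5036
After event 3: A_seq=5209 A_ack=200 B_seq=200 B_ack=5036
After event 4: A_seq=5209 A_ack=200 B_seq=200 B_ack=5209
After event 5: A_seq=5209 A_ack=200 B_seq=200 B_ack=5209
After event 6: A_seq=5209 A_ack=384 B_seq=384 B_ack=5209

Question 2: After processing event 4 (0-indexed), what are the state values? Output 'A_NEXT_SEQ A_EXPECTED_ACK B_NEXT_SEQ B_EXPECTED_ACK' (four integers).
After event 0: A_seq=5036 A_ack=200 B_seq=200 B_ack=5036
After event 1: A_seq=5036 A_ack=200 B_seq=200 B_ack=5036
After event 2: A_seq=5066 A_ack=200 B_seq=200 B_ack=5036
After event 3: A_seq=5209 A_ack=200 B_seq=200 B_ack=5036
After event 4: A_seq=5209 A_ack=200 B_seq=200 B_ack=5209

5209 200 200 5209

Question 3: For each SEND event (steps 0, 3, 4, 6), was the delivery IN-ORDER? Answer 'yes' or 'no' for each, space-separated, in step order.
Step 0: SEND seq=5000 -> in-order
Step 3: SEND seq=5066 -> out-of-order
Step 4: SEND seq=5036 -> in-order
Step 6: SEND seq=200 -> in-order

Answer: yes no yes yes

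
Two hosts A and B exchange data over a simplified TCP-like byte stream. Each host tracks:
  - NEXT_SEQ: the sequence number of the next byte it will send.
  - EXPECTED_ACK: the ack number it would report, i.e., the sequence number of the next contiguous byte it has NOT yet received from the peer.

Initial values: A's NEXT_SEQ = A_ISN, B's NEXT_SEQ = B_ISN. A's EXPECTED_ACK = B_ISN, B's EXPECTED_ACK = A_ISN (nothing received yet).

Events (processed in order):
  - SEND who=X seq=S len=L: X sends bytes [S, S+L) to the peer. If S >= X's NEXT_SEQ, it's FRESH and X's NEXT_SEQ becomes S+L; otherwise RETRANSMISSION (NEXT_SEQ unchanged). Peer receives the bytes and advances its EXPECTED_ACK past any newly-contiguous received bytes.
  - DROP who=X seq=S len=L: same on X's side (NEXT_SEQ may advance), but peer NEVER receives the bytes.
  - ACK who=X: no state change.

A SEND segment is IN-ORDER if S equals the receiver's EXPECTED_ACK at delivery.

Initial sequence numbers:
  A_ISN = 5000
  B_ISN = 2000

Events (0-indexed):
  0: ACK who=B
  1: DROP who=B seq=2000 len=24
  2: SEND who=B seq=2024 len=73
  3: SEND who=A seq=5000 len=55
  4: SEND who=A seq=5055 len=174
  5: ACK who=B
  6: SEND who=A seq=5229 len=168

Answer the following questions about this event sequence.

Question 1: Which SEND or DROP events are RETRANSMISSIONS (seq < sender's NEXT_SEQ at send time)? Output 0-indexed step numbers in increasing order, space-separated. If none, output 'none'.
Step 1: DROP seq=2000 -> fresh
Step 2: SEND seq=2024 -> fresh
Step 3: SEND seq=5000 -> fresh
Step 4: SEND seq=5055 -> fresh
Step 6: SEND seq=5229 -> fresh

Answer: none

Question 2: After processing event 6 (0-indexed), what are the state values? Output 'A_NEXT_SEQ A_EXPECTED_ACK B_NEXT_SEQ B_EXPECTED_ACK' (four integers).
After event 0: A_seq=5000 A_ack=2000 B_seq=2000 B_ack=5000
After event 1: A_seq=5000 A_ack=2000 B_seq=2024 B_ack=5000
After event 2: A_seq=5000 A_ack=2000 B_seq=2097 B_ack=5000
After event 3: A_seq=5055 A_ack=2000 B_seq=2097 B_ack=5055
After event 4: A_seq=5229 A_ack=2000 B_seq=2097 B_ack=5229
After event 5: A_seq=5229 A_ack=2000 B_seq=2097 B_ack=5229
After event 6: A_seq=5397 A_ack=2000 B_seq=2097 B_ack=5397

5397 2000 2097 5397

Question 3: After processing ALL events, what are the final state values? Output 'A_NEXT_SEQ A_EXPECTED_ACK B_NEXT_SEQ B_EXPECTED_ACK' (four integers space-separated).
Answer: 5397 2000 2097 5397

Derivation:
After event 0: A_seq=5000 A_ack=2000 B_seq=2000 B_ack=5000
After event 1: A_seq=5000 A_ack=2000 B_seq=2024 B_ack=5000
After event 2: A_seq=5000 A_ack=2000 B_seq=2097 B_ack=5000
After event 3: A_seq=5055 A_ack=2000 B_seq=2097 B_ack=5055
After event 4: A_seq=5229 A_ack=2000 B_seq=2097 B_ack=5229
After event 5: A_seq=5229 A_ack=2000 B_seq=2097 B_ack=5229
After event 6: A_seq=5397 A_ack=2000 B_seq=2097 B_ack=5397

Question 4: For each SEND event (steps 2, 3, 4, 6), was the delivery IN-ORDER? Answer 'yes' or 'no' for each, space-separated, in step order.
Answer: no yes yes yes

Derivation:
Step 2: SEND seq=2024 -> out-of-order
Step 3: SEND seq=5000 -> in-order
Step 4: SEND seq=5055 -> in-order
Step 6: SEND seq=5229 -> in-order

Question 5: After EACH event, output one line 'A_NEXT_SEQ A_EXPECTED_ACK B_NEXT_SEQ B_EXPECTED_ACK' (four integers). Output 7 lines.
5000 2000 2000 5000
5000 2000 2024 5000
5000 2000 2097 5000
5055 2000 2097 5055
5229 2000 2097 5229
5229 2000 2097 5229
5397 2000 2097 5397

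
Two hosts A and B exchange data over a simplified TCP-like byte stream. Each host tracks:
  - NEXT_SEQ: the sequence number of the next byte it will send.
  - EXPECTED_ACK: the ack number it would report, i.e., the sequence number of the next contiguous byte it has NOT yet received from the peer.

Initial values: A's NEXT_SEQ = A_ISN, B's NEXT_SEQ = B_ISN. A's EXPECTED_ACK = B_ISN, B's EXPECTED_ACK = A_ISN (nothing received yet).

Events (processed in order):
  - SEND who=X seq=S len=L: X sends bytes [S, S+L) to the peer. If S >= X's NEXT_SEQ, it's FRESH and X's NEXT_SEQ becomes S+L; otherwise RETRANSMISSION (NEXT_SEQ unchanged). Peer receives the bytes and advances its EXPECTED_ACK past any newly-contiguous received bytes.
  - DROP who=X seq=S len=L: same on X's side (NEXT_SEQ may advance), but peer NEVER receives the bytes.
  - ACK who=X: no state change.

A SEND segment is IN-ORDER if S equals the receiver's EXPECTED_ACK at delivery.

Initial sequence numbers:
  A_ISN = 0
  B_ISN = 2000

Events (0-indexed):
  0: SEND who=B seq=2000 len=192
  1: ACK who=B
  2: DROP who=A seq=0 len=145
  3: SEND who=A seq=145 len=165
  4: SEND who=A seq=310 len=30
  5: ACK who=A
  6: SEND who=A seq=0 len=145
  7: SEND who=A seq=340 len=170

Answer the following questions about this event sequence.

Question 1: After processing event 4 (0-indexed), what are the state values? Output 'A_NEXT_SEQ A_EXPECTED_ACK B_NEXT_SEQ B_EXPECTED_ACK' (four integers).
After event 0: A_seq=0 A_ack=2192 B_seq=2192 B_ack=0
After event 1: A_seq=0 A_ack=2192 B_seq=2192 B_ack=0
After event 2: A_seq=145 A_ack=2192 B_seq=2192 B_ack=0
After event 3: A_seq=310 A_ack=2192 B_seq=2192 B_ack=0
After event 4: A_seq=340 A_ack=2192 B_seq=2192 B_ack=0

340 2192 2192 0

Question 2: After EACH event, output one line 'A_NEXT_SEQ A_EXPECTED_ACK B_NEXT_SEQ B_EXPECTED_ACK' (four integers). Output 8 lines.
0 2192 2192 0
0 2192 2192 0
145 2192 2192 0
310 2192 2192 0
340 2192 2192 0
340 2192 2192 0
340 2192 2192 340
510 2192 2192 510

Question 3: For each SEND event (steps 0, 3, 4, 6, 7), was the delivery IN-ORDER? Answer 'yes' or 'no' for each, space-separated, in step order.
Answer: yes no no yes yes

Derivation:
Step 0: SEND seq=2000 -> in-order
Step 3: SEND seq=145 -> out-of-order
Step 4: SEND seq=310 -> out-of-order
Step 6: SEND seq=0 -> in-order
Step 7: SEND seq=340 -> in-order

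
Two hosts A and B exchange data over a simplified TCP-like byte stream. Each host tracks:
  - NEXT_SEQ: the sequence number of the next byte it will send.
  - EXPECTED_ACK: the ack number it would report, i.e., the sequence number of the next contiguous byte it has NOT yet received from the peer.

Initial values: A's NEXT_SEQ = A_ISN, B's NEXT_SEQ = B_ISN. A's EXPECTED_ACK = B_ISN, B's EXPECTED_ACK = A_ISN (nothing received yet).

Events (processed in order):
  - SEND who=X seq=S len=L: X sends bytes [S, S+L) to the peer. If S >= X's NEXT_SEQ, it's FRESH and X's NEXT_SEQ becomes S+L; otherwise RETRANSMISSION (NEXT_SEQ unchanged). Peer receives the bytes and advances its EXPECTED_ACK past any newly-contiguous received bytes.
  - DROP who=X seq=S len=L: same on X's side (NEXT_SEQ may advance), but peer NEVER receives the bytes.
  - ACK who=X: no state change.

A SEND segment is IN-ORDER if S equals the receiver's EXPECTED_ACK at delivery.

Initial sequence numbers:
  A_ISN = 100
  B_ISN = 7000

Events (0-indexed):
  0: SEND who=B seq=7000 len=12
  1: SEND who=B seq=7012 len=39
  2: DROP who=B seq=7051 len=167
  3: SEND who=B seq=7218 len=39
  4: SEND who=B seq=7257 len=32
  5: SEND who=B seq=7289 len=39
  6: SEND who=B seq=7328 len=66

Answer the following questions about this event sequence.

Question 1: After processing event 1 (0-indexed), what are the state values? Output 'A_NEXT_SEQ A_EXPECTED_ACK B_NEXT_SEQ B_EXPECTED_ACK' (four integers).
After event 0: A_seq=100 A_ack=7012 B_seq=7012 B_ack=100
After event 1: A_seq=100 A_ack=7051 B_seq=7051 B_ack=100

100 7051 7051 100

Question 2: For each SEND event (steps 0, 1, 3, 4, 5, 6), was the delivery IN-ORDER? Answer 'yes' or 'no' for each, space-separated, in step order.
Step 0: SEND seq=7000 -> in-order
Step 1: SEND seq=7012 -> in-order
Step 3: SEND seq=7218 -> out-of-order
Step 4: SEND seq=7257 -> out-of-order
Step 5: SEND seq=7289 -> out-of-order
Step 6: SEND seq=7328 -> out-of-order

Answer: yes yes no no no no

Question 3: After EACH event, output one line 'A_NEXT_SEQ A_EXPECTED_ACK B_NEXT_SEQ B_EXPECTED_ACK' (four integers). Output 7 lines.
100 7012 7012 100
100 7051 7051 100
100 7051 7218 100
100 7051 7257 100
100 7051 7289 100
100 7051 7328 100
100 7051 7394 100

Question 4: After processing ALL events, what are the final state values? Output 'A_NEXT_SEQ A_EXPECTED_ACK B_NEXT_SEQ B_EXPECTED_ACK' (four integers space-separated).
After event 0: A_seq=100 A_ack=7012 B_seq=7012 B_ack=100
After event 1: A_seq=100 A_ack=7051 B_seq=7051 B_ack=100
After event 2: A_seq=100 A_ack=7051 B_seq=7218 B_ack=100
After event 3: A_seq=100 A_ack=7051 B_seq=7257 B_ack=100
After event 4: A_seq=100 A_ack=7051 B_seq=7289 B_ack=100
After event 5: A_seq=100 A_ack=7051 B_seq=7328 B_ack=100
After event 6: A_seq=100 A_ack=7051 B_seq=7394 B_ack=100

Answer: 100 7051 7394 100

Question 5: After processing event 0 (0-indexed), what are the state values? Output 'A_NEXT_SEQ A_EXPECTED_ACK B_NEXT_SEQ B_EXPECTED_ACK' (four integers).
After event 0: A_seq=100 A_ack=7012 B_seq=7012 B_ack=100

100 7012 7012 100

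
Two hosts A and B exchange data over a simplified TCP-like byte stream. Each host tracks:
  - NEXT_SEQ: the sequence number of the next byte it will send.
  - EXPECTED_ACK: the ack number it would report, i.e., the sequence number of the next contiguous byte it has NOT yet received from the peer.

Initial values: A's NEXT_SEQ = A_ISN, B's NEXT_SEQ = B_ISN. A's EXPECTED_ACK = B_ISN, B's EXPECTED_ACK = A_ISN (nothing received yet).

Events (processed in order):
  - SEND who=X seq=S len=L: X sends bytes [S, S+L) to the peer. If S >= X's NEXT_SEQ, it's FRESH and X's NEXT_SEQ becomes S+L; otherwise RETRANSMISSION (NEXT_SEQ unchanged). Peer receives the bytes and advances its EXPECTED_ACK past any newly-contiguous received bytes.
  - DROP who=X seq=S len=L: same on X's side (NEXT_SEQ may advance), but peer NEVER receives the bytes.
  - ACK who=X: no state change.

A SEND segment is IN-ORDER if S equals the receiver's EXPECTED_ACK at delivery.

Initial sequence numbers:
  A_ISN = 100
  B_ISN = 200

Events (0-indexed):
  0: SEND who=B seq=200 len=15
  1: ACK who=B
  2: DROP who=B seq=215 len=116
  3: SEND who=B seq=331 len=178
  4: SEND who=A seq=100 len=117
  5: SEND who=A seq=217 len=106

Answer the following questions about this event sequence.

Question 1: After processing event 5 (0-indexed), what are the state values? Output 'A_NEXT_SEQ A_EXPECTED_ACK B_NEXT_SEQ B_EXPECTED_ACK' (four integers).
After event 0: A_seq=100 A_ack=215 B_seq=215 B_ack=100
After event 1: A_seq=100 A_ack=215 B_seq=215 B_ack=100
After event 2: A_seq=100 A_ack=215 B_seq=331 B_ack=100
After event 3: A_seq=100 A_ack=215 B_seq=509 B_ack=100
After event 4: A_seq=217 A_ack=215 B_seq=509 B_ack=217
After event 5: A_seq=323 A_ack=215 B_seq=509 B_ack=323

323 215 509 323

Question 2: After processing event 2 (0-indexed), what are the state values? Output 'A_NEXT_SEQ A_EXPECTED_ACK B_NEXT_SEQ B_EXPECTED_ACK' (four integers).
After event 0: A_seq=100 A_ack=215 B_seq=215 B_ack=100
After event 1: A_seq=100 A_ack=215 B_seq=215 B_ack=100
After event 2: A_seq=100 A_ack=215 B_seq=331 B_ack=100

100 215 331 100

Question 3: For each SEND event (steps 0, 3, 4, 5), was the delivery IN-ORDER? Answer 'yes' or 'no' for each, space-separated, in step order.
Answer: yes no yes yes

Derivation:
Step 0: SEND seq=200 -> in-order
Step 3: SEND seq=331 -> out-of-order
Step 4: SEND seq=100 -> in-order
Step 5: SEND seq=217 -> in-order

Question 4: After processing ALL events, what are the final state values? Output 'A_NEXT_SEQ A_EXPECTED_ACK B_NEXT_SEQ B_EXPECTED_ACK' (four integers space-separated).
After event 0: A_seq=100 A_ack=215 B_seq=215 B_ack=100
After event 1: A_seq=100 A_ack=215 B_seq=215 B_ack=100
After event 2: A_seq=100 A_ack=215 B_seq=331 B_ack=100
After event 3: A_seq=100 A_ack=215 B_seq=509 B_ack=100
After event 4: A_seq=217 A_ack=215 B_seq=509 B_ack=217
After event 5: A_seq=323 A_ack=215 B_seq=509 B_ack=323

Answer: 323 215 509 323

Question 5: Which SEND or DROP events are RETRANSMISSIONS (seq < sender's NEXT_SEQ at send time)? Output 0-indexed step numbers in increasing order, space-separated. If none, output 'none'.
Step 0: SEND seq=200 -> fresh
Step 2: DROP seq=215 -> fresh
Step 3: SEND seq=331 -> fresh
Step 4: SEND seq=100 -> fresh
Step 5: SEND seq=217 -> fresh

Answer: none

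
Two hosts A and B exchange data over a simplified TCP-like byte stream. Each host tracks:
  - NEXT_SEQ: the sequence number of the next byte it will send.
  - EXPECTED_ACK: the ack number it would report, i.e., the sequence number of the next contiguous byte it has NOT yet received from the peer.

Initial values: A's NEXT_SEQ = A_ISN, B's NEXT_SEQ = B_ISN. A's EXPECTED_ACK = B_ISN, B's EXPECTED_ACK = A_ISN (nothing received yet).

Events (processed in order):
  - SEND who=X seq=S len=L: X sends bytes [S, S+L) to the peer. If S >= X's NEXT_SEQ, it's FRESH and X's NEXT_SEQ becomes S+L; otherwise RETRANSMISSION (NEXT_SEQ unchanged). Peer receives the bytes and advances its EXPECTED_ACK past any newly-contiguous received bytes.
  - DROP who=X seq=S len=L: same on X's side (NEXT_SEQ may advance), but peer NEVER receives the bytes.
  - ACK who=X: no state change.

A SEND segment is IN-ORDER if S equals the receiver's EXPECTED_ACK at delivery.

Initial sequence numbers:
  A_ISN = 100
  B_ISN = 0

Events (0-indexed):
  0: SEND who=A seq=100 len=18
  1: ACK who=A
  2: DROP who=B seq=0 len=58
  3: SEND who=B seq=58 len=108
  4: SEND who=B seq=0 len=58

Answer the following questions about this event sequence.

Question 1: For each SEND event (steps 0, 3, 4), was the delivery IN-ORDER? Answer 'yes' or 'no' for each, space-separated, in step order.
Step 0: SEND seq=100 -> in-order
Step 3: SEND seq=58 -> out-of-order
Step 4: SEND seq=0 -> in-order

Answer: yes no yes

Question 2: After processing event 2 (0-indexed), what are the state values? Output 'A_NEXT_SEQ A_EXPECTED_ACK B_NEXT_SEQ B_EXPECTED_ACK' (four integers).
After event 0: A_seq=118 A_ack=0 B_seq=0 B_ack=118
After event 1: A_seq=118 A_ack=0 B_seq=0 B_ack=118
After event 2: A_seq=118 A_ack=0 B_seq=58 B_ack=118

118 0 58 118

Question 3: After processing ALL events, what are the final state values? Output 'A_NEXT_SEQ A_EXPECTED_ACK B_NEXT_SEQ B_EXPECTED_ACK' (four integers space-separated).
After event 0: A_seq=118 A_ack=0 B_seq=0 B_ack=118
After event 1: A_seq=118 A_ack=0 B_seq=0 B_ack=118
After event 2: A_seq=118 A_ack=0 B_seq=58 B_ack=118
After event 3: A_seq=118 A_ack=0 B_seq=166 B_ack=118
After event 4: A_seq=118 A_ack=166 B_seq=166 B_ack=118

Answer: 118 166 166 118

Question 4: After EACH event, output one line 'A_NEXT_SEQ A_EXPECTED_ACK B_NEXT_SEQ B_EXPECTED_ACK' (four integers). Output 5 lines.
118 0 0 118
118 0 0 118
118 0 58 118
118 0 166 118
118 166 166 118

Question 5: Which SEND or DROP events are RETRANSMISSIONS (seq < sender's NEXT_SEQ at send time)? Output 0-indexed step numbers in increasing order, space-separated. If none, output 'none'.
Answer: 4

Derivation:
Step 0: SEND seq=100 -> fresh
Step 2: DROP seq=0 -> fresh
Step 3: SEND seq=58 -> fresh
Step 4: SEND seq=0 -> retransmit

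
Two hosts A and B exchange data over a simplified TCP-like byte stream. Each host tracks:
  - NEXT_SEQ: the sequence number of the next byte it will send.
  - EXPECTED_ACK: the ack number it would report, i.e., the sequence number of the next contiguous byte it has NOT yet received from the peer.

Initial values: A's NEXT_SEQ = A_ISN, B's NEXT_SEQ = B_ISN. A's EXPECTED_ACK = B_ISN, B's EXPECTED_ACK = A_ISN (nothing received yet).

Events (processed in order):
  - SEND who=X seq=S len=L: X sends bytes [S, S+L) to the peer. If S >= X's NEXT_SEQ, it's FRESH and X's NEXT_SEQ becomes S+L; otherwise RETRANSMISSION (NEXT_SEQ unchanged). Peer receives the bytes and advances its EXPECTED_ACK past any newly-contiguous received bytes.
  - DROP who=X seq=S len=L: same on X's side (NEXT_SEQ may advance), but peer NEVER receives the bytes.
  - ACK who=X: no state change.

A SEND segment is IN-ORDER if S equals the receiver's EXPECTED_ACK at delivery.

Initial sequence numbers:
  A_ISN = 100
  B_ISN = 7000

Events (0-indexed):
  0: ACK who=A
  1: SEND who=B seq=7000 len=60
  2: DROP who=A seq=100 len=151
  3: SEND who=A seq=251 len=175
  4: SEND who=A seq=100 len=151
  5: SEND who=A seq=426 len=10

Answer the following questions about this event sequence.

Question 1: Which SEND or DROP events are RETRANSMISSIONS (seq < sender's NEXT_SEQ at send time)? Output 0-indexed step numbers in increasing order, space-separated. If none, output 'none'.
Step 1: SEND seq=7000 -> fresh
Step 2: DROP seq=100 -> fresh
Step 3: SEND seq=251 -> fresh
Step 4: SEND seq=100 -> retransmit
Step 5: SEND seq=426 -> fresh

Answer: 4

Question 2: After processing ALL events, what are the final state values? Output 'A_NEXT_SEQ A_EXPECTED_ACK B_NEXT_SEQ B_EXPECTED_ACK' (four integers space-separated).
Answer: 436 7060 7060 436

Derivation:
After event 0: A_seq=100 A_ack=7000 B_seq=7000 B_ack=100
After event 1: A_seq=100 A_ack=7060 B_seq=7060 B_ack=100
After event 2: A_seq=251 A_ack=7060 B_seq=7060 B_ack=100
After event 3: A_seq=426 A_ack=7060 B_seq=7060 B_ack=100
After event 4: A_seq=426 A_ack=7060 B_seq=7060 B_ack=426
After event 5: A_seq=436 A_ack=7060 B_seq=7060 B_ack=436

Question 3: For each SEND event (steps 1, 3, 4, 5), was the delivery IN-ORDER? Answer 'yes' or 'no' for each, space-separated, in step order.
Step 1: SEND seq=7000 -> in-order
Step 3: SEND seq=251 -> out-of-order
Step 4: SEND seq=100 -> in-order
Step 5: SEND seq=426 -> in-order

Answer: yes no yes yes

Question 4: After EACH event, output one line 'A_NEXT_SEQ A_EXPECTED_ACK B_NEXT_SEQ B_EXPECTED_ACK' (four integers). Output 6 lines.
100 7000 7000 100
100 7060 7060 100
251 7060 7060 100
426 7060 7060 100
426 7060 7060 426
436 7060 7060 436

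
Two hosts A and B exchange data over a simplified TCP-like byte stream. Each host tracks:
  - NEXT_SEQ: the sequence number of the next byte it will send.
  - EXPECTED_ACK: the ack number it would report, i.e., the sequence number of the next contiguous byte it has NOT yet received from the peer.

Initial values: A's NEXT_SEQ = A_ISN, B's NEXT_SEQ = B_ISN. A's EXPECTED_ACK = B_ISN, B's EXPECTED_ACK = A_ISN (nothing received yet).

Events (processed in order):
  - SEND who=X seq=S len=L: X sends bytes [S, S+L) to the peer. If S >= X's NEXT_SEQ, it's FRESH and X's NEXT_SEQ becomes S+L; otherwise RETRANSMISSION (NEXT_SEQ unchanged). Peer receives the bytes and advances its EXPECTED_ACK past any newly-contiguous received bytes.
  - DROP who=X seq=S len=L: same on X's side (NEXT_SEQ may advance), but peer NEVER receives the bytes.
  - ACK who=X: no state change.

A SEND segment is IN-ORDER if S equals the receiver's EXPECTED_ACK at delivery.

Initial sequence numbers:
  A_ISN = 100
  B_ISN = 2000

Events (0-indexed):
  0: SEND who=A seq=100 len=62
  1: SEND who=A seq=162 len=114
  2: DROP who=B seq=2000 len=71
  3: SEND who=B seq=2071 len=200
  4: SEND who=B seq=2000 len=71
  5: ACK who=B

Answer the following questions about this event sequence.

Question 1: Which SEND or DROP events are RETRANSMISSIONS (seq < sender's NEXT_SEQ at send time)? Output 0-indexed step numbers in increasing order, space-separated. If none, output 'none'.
Step 0: SEND seq=100 -> fresh
Step 1: SEND seq=162 -> fresh
Step 2: DROP seq=2000 -> fresh
Step 3: SEND seq=2071 -> fresh
Step 4: SEND seq=2000 -> retransmit

Answer: 4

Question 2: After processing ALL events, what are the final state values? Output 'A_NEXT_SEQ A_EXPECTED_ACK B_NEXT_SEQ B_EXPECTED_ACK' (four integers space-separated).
After event 0: A_seq=162 A_ack=2000 B_seq=2000 B_ack=162
After event 1: A_seq=276 A_ack=2000 B_seq=2000 B_ack=276
After event 2: A_seq=276 A_ack=2000 B_seq=2071 B_ack=276
After event 3: A_seq=276 A_ack=2000 B_seq=2271 B_ack=276
After event 4: A_seq=276 A_ack=2271 B_seq=2271 B_ack=276
After event 5: A_seq=276 A_ack=2271 B_seq=2271 B_ack=276

Answer: 276 2271 2271 276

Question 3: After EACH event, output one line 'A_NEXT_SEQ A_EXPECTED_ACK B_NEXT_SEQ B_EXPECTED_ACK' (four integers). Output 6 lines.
162 2000 2000 162
276 2000 2000 276
276 2000 2071 276
276 2000 2271 276
276 2271 2271 276
276 2271 2271 276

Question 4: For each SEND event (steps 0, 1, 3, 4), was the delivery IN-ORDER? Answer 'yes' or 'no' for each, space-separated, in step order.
Answer: yes yes no yes

Derivation:
Step 0: SEND seq=100 -> in-order
Step 1: SEND seq=162 -> in-order
Step 3: SEND seq=2071 -> out-of-order
Step 4: SEND seq=2000 -> in-order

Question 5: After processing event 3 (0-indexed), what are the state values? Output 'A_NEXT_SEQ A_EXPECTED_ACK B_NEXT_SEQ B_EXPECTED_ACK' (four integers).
After event 0: A_seq=162 A_ack=2000 B_seq=2000 B_ack=162
After event 1: A_seq=276 A_ack=2000 B_seq=2000 B_ack=276
After event 2: A_seq=276 A_ack=2000 B_seq=2071 B_ack=276
After event 3: A_seq=276 A_ack=2000 B_seq=2271 B_ack=276

276 2000 2271 276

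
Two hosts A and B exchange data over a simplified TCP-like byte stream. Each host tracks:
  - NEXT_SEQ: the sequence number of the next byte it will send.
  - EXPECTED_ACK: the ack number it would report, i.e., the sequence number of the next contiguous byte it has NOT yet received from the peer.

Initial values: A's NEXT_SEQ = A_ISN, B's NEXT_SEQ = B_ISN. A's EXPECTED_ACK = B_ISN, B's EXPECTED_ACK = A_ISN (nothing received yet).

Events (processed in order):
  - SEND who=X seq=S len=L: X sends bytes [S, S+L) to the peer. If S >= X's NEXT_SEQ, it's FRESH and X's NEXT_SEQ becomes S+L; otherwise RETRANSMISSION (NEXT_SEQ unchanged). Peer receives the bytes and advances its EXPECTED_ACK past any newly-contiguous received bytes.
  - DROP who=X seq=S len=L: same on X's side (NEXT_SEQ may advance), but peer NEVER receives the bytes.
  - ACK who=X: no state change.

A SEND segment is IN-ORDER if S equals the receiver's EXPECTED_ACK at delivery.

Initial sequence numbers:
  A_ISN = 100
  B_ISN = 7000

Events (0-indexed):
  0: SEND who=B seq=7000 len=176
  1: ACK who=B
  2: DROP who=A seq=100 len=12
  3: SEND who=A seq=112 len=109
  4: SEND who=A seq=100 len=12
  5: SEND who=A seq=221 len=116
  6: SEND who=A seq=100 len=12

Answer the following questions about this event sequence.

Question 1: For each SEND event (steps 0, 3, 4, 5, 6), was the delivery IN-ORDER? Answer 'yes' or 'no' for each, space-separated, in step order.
Answer: yes no yes yes no

Derivation:
Step 0: SEND seq=7000 -> in-order
Step 3: SEND seq=112 -> out-of-order
Step 4: SEND seq=100 -> in-order
Step 5: SEND seq=221 -> in-order
Step 6: SEND seq=100 -> out-of-order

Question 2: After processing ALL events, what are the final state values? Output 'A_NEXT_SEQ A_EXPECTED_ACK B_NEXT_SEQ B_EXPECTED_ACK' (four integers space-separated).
After event 0: A_seq=100 A_ack=7176 B_seq=7176 B_ack=100
After event 1: A_seq=100 A_ack=7176 B_seq=7176 B_ack=100
After event 2: A_seq=112 A_ack=7176 B_seq=7176 B_ack=100
After event 3: A_seq=221 A_ack=7176 B_seq=7176 B_ack=100
After event 4: A_seq=221 A_ack=7176 B_seq=7176 B_ack=221
After event 5: A_seq=337 A_ack=7176 B_seq=7176 B_ack=337
After event 6: A_seq=337 A_ack=7176 B_seq=7176 B_ack=337

Answer: 337 7176 7176 337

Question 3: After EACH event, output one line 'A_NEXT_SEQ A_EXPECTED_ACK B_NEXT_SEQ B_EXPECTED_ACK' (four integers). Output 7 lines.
100 7176 7176 100
100 7176 7176 100
112 7176 7176 100
221 7176 7176 100
221 7176 7176 221
337 7176 7176 337
337 7176 7176 337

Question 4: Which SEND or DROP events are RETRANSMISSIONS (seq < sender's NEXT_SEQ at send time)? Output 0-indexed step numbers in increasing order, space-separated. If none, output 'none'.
Answer: 4 6

Derivation:
Step 0: SEND seq=7000 -> fresh
Step 2: DROP seq=100 -> fresh
Step 3: SEND seq=112 -> fresh
Step 4: SEND seq=100 -> retransmit
Step 5: SEND seq=221 -> fresh
Step 6: SEND seq=100 -> retransmit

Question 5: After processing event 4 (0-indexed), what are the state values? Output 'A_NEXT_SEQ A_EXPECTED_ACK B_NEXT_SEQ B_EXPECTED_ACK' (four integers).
After event 0: A_seq=100 A_ack=7176 B_seq=7176 B_ack=100
After event 1: A_seq=100 A_ack=7176 B_seq=7176 B_ack=100
After event 2: A_seq=112 A_ack=7176 B_seq=7176 B_ack=100
After event 3: A_seq=221 A_ack=7176 B_seq=7176 B_ack=100
After event 4: A_seq=221 A_ack=7176 B_seq=7176 B_ack=221

221 7176 7176 221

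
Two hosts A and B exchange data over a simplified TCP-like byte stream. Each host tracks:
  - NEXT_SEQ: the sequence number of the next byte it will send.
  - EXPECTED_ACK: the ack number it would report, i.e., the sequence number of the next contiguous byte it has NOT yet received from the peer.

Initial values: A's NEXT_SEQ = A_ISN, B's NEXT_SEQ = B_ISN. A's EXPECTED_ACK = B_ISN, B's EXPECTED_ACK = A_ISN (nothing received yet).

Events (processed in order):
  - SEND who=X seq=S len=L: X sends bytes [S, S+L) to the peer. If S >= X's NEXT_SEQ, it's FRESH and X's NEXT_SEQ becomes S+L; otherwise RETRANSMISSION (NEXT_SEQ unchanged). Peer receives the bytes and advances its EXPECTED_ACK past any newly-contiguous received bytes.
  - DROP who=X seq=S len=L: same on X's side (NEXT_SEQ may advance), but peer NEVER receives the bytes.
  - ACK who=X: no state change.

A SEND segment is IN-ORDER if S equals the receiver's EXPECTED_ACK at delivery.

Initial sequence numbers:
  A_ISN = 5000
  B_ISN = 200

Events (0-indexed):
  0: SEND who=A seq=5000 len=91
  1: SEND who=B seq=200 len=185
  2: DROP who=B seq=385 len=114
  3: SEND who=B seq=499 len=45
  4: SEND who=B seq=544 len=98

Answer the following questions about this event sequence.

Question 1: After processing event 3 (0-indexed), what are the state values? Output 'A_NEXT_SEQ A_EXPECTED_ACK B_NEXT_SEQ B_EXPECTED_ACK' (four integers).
After event 0: A_seq=5091 A_ack=200 B_seq=200 B_ack=5091
After event 1: A_seq=5091 A_ack=385 B_seq=385 B_ack=5091
After event 2: A_seq=5091 A_ack=385 B_seq=499 B_ack=5091
After event 3: A_seq=5091 A_ack=385 B_seq=544 B_ack=5091

5091 385 544 5091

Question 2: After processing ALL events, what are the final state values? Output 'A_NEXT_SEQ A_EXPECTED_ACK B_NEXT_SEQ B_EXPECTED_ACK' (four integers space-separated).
After event 0: A_seq=5091 A_ack=200 B_seq=200 B_ack=5091
After event 1: A_seq=5091 A_ack=385 B_seq=385 B_ack=5091
After event 2: A_seq=5091 A_ack=385 B_seq=499 B_ack=5091
After event 3: A_seq=5091 A_ack=385 B_seq=544 B_ack=5091
After event 4: A_seq=5091 A_ack=385 B_seq=642 B_ack=5091

Answer: 5091 385 642 5091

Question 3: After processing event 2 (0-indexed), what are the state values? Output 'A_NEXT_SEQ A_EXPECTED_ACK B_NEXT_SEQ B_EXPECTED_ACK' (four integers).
After event 0: A_seq=5091 A_ack=200 B_seq=200 B_ack=5091
After event 1: A_seq=5091 A_ack=385 B_seq=385 B_ack=5091
After event 2: A_seq=5091 A_ack=385 B_seq=499 B_ack=5091

5091 385 499 5091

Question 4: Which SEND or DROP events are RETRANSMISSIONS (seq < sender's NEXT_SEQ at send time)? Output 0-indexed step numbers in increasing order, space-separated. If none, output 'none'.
Step 0: SEND seq=5000 -> fresh
Step 1: SEND seq=200 -> fresh
Step 2: DROP seq=385 -> fresh
Step 3: SEND seq=499 -> fresh
Step 4: SEND seq=544 -> fresh

Answer: none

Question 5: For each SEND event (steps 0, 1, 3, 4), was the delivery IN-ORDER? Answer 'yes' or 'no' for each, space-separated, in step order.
Step 0: SEND seq=5000 -> in-order
Step 1: SEND seq=200 -> in-order
Step 3: SEND seq=499 -> out-of-order
Step 4: SEND seq=544 -> out-of-order

Answer: yes yes no no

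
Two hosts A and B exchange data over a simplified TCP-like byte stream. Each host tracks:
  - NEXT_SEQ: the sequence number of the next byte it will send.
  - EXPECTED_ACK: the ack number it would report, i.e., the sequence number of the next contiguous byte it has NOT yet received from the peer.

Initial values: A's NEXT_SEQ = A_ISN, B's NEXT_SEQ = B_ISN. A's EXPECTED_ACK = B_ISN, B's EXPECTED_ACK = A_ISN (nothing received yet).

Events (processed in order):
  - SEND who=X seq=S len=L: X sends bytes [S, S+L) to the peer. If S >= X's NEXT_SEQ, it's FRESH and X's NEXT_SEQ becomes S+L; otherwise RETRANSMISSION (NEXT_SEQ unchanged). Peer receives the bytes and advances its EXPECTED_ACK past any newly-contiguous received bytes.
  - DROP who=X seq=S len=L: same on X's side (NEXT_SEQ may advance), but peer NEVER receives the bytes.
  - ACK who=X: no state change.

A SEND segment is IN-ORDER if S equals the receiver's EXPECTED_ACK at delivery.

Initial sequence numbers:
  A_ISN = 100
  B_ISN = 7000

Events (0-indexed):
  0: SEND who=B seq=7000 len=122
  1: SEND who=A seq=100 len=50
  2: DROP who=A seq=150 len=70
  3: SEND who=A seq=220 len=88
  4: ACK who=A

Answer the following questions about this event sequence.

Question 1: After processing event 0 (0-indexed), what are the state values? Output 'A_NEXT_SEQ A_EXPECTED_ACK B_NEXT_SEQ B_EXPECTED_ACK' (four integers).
After event 0: A_seq=100 A_ack=7122 B_seq=7122 B_ack=100

100 7122 7122 100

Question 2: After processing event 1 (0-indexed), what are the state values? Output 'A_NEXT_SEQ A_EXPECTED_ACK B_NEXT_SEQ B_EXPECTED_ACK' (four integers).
After event 0: A_seq=100 A_ack=7122 B_seq=7122 B_ack=100
After event 1: A_seq=150 A_ack=7122 B_seq=7122 B_ack=150

150 7122 7122 150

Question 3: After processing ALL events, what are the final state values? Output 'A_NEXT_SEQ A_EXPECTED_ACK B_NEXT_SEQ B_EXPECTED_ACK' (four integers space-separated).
Answer: 308 7122 7122 150

Derivation:
After event 0: A_seq=100 A_ack=7122 B_seq=7122 B_ack=100
After event 1: A_seq=150 A_ack=7122 B_seq=7122 B_ack=150
After event 2: A_seq=220 A_ack=7122 B_seq=7122 B_ack=150
After event 3: A_seq=308 A_ack=7122 B_seq=7122 B_ack=150
After event 4: A_seq=308 A_ack=7122 B_seq=7122 B_ack=150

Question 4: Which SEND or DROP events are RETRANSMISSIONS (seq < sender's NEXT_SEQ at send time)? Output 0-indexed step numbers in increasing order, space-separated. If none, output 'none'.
Answer: none

Derivation:
Step 0: SEND seq=7000 -> fresh
Step 1: SEND seq=100 -> fresh
Step 2: DROP seq=150 -> fresh
Step 3: SEND seq=220 -> fresh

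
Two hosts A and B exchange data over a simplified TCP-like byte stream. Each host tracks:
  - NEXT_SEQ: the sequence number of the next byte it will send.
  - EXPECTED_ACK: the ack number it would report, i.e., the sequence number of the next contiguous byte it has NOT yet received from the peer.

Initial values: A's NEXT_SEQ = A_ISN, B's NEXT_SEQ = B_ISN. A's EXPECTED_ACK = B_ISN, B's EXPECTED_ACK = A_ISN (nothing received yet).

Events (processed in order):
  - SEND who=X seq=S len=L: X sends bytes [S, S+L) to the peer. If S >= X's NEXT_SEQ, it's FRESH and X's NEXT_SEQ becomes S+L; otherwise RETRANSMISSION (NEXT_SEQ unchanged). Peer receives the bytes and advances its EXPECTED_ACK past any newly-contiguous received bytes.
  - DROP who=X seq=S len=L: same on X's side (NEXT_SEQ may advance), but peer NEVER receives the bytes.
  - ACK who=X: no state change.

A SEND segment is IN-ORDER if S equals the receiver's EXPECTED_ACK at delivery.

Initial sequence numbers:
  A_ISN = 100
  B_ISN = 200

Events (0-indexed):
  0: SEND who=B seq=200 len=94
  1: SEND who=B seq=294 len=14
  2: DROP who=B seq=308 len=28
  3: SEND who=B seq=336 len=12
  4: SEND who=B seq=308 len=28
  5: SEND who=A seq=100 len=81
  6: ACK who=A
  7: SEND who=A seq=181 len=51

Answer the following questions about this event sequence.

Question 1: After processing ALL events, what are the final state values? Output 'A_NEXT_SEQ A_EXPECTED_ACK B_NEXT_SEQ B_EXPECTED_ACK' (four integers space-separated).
After event 0: A_seq=100 A_ack=294 B_seq=294 B_ack=100
After event 1: A_seq=100 A_ack=308 B_seq=308 B_ack=100
After event 2: A_seq=100 A_ack=308 B_seq=336 B_ack=100
After event 3: A_seq=100 A_ack=308 B_seq=348 B_ack=100
After event 4: A_seq=100 A_ack=348 B_seq=348 B_ack=100
After event 5: A_seq=181 A_ack=348 B_seq=348 B_ack=181
After event 6: A_seq=181 A_ack=348 B_seq=348 B_ack=181
After event 7: A_seq=232 A_ack=348 B_seq=348 B_ack=232

Answer: 232 348 348 232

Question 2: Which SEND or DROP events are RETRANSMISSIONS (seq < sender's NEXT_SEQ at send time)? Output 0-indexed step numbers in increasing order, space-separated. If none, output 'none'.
Answer: 4

Derivation:
Step 0: SEND seq=200 -> fresh
Step 1: SEND seq=294 -> fresh
Step 2: DROP seq=308 -> fresh
Step 3: SEND seq=336 -> fresh
Step 4: SEND seq=308 -> retransmit
Step 5: SEND seq=100 -> fresh
Step 7: SEND seq=181 -> fresh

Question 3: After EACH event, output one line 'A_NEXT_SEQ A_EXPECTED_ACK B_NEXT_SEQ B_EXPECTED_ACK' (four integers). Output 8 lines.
100 294 294 100
100 308 308 100
100 308 336 100
100 308 348 100
100 348 348 100
181 348 348 181
181 348 348 181
232 348 348 232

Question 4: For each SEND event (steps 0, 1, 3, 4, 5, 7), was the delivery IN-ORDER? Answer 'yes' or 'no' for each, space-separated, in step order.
Answer: yes yes no yes yes yes

Derivation:
Step 0: SEND seq=200 -> in-order
Step 1: SEND seq=294 -> in-order
Step 3: SEND seq=336 -> out-of-order
Step 4: SEND seq=308 -> in-order
Step 5: SEND seq=100 -> in-order
Step 7: SEND seq=181 -> in-order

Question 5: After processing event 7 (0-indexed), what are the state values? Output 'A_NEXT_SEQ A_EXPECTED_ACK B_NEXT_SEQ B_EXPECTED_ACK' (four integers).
After event 0: A_seq=100 A_ack=294 B_seq=294 B_ack=100
After event 1: A_seq=100 A_ack=308 B_seq=308 B_ack=100
After event 2: A_seq=100 A_ack=308 B_seq=336 B_ack=100
After event 3: A_seq=100 A_ack=308 B_seq=348 B_ack=100
After event 4: A_seq=100 A_ack=348 B_seq=348 B_ack=100
After event 5: A_seq=181 A_ack=348 B_seq=348 B_ack=181
After event 6: A_seq=181 A_ack=348 B_seq=348 B_ack=181
After event 7: A_seq=232 A_ack=348 B_seq=348 B_ack=232

232 348 348 232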